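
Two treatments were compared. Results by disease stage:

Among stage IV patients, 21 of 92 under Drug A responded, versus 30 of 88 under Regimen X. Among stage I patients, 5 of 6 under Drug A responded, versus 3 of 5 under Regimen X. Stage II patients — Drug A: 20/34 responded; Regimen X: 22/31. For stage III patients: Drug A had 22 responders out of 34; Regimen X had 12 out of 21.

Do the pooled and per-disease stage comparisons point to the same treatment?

No

Stage IV: Drug A 21/92 = 22.8%, Regimen X 30/88 = 34.1% → Regimen X
Stage I: Drug A 5/6 = 83.3%, Regimen X 3/5 = 60.0% → Drug A
Stage II: Drug A 20/34 = 58.8%, Regimen X 22/31 = 71.0% → Regimen X
Stage III: Drug A 22/34 = 64.7%, Regimen X 12/21 = 57.1% → Drug A
Overall: Drug A 68/166 = 41.0%, Regimen X 67/145 = 46.2% → Regimen X
Neither sweeps: Drug A wins 2 of 4 groups, Regimen X wins 2. Regimen X wins overall but not every group — no Simpson reversal.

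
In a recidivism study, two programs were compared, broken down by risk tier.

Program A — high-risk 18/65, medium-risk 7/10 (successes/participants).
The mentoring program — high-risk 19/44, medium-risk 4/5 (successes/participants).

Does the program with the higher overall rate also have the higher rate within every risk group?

Yes

High-risk: Program A 18/65 = 27.7%, the mentoring program 19/44 = 43.2% → the mentoring program
Medium-risk: Program A 7/10 = 70.0%, the mentoring program 4/5 = 80.0% → the mentoring program
Overall: Program A 25/75 = 33.3%, the mentoring program 23/49 = 46.9% → the mentoring program
The mentoring program wins overall and in every risk group — no reversal.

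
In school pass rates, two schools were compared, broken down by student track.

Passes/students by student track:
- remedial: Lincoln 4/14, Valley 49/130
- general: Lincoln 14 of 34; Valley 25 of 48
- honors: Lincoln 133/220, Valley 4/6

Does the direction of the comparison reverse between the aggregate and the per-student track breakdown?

Yes

Remedial: Lincoln 4/14 = 28.6%, Valley 49/130 = 37.7% → Valley
General: Lincoln 14/34 = 41.2%, Valley 25/48 = 52.1% → Valley
Honors: Lincoln 133/220 = 60.5%, Valley 4/6 = 66.7% → Valley
Overall: Lincoln 151/268 = 56.3%, Valley 78/184 = 42.4% → Lincoln
Valley wins each student group but Lincoln wins overall — the comparison reverses. Valley's students skew toward remedial, which has a lower base rate.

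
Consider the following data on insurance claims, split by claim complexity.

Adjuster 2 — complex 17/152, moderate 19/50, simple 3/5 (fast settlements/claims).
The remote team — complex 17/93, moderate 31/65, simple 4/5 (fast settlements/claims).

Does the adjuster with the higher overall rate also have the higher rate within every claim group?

Complex: Adjuster 2 17/152 = 11.2%, the remote team 17/93 = 18.3% → the remote team
Moderate: Adjuster 2 19/50 = 38.0%, the remote team 31/65 = 47.7% → the remote team
Simple: Adjuster 2 3/5 = 60.0%, the remote team 4/5 = 80.0% → the remote team
Overall: Adjuster 2 39/207 = 18.8%, the remote team 52/163 = 31.9% → the remote team
The remote team wins overall and in every claim group — no reversal.

Yes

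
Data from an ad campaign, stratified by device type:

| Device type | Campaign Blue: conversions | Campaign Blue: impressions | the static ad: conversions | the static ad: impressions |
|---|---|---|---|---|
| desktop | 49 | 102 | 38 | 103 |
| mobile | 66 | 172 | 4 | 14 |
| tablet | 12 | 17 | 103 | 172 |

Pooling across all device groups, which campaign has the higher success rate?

Desktop: Campaign Blue 49/102 = 48.0%, the static ad 38/103 = 36.9% → Campaign Blue
Mobile: Campaign Blue 66/172 = 38.4%, the static ad 4/14 = 28.6% → Campaign Blue
Tablet: Campaign Blue 12/17 = 70.6%, the static ad 103/172 = 59.9% → Campaign Blue
Overall: Campaign Blue 127/291 = 43.6%, the static ad 145/289 = 50.2% → the static ad
(Campaign Blue wins every device group but the static ad wins overall — Campaign Blue's impressions skew toward the low-rate mobile group.)

the static ad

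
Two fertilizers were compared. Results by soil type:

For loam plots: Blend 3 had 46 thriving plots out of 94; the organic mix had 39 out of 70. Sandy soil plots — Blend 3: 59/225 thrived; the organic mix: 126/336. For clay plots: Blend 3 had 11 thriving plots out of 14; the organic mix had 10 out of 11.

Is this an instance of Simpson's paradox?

No

Loam: Blend 3 46/94 = 48.9%, the organic mix 39/70 = 55.7% → the organic mix
Sandy soil: Blend 3 59/225 = 26.2%, the organic mix 126/336 = 37.5% → the organic mix
Clay: Blend 3 11/14 = 78.6%, the organic mix 10/11 = 90.9% → the organic mix
Overall: Blend 3 116/333 = 34.8%, the organic mix 175/417 = 42.0% → the organic mix
The organic mix wins overall and in every soil group — no reversal.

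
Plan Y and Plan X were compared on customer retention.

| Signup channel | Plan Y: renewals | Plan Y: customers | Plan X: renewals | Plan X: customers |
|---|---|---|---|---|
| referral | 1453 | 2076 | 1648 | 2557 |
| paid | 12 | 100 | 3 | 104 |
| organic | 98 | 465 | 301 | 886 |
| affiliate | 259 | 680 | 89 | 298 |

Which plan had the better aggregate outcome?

Referral: Plan Y 1453/2076 = 70.0%, Plan X 1648/2557 = 64.5% → Plan Y
Paid: Plan Y 12/100 = 12.0%, Plan X 3/104 = 2.9% → Plan Y
Organic: Plan Y 98/465 = 21.1%, Plan X 301/886 = 34.0% → Plan X
Affiliate: Plan Y 259/680 = 38.1%, Plan X 89/298 = 29.9% → Plan Y
Overall: Plan Y 1822/3321 = 54.9%, Plan X 2041/3845 = 53.1% → Plan Y
(Neither sweeps every signup group, but Plan Y has the higher pooled rate.)

Plan Y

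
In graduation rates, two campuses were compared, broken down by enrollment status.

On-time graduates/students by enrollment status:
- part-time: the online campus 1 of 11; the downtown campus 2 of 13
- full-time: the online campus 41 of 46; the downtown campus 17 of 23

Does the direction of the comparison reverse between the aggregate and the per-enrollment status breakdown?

No

Part-time: the online campus 1/11 = 9.1%, the downtown campus 2/13 = 15.4% → the downtown campus
Full-time: the online campus 41/46 = 89.1%, the downtown campus 17/23 = 73.9% → the online campus
Overall: the online campus 42/57 = 73.7%, the downtown campus 19/36 = 52.8% → the online campus
Neither sweeps: the online campus wins 1 of 2 groups, the downtown campus wins 1. The online campus wins overall but not every group — no Simpson reversal.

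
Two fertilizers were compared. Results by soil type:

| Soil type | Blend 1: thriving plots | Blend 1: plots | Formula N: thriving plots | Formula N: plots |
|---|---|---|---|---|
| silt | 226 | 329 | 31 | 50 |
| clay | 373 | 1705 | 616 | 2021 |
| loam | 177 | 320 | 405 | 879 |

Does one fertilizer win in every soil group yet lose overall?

No

Silt: Blend 1 226/329 = 68.7%, Formula N 31/50 = 62.0% → Blend 1
Clay: Blend 1 373/1705 = 21.9%, Formula N 616/2021 = 30.5% → Formula N
Loam: Blend 1 177/320 = 55.3%, Formula N 405/879 = 46.1% → Blend 1
Overall: Blend 1 776/2354 = 33.0%, Formula N 1052/2950 = 35.7% → Formula N
Neither sweeps: Blend 1 wins 2 of 3 groups, Formula N wins 1. Formula N wins overall but not every group — no Simpson reversal.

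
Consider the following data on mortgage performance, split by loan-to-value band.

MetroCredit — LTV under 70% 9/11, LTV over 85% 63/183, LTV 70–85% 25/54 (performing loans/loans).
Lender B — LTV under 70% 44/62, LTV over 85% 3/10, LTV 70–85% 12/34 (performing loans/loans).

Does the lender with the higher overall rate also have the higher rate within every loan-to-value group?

LTV under 70%: MetroCredit 9/11 = 81.8%, Lender B 44/62 = 71.0% → MetroCredit
LTV over 85%: MetroCredit 63/183 = 34.4%, Lender B 3/10 = 30.0% → MetroCredit
LTV 70–85%: MetroCredit 25/54 = 46.3%, Lender B 12/34 = 35.3% → MetroCredit
Overall: MetroCredit 97/248 = 39.1%, Lender B 59/106 = 55.7% → Lender B
MetroCredit wins each loan-to-value group but Lender B wins overall — the comparison reverses. MetroCredit's loans skew toward LTV over 85%, which has a lower base rate.

No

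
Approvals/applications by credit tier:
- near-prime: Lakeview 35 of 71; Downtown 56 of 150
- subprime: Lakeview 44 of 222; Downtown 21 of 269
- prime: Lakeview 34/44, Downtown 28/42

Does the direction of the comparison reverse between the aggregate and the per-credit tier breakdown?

Near-prime: Lakeview 35/71 = 49.3%, Downtown 56/150 = 37.3% → Lakeview
Subprime: Lakeview 44/222 = 19.8%, Downtown 21/269 = 7.8% → Lakeview
Prime: Lakeview 34/44 = 77.3%, Downtown 28/42 = 66.7% → Lakeview
Overall: Lakeview 113/337 = 33.5%, Downtown 105/461 = 22.8% → Lakeview
Lakeview wins overall and in every credit group — no reversal.

No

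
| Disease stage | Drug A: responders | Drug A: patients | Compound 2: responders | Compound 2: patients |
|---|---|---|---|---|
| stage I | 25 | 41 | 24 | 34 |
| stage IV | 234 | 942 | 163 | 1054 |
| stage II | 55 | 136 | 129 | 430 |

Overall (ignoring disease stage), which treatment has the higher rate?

Stage I: Drug A 25/41 = 61.0%, Compound 2 24/34 = 70.6% → Compound 2
Stage IV: Drug A 234/942 = 24.8%, Compound 2 163/1054 = 15.5% → Drug A
Stage II: Drug A 55/136 = 40.4%, Compound 2 129/430 = 30.0% → Drug A
Overall: Drug A 314/1119 = 28.1%, Compound 2 316/1518 = 20.8% → Drug A
(Neither sweeps every disease group, but Drug A has the higher pooled rate.)

Drug A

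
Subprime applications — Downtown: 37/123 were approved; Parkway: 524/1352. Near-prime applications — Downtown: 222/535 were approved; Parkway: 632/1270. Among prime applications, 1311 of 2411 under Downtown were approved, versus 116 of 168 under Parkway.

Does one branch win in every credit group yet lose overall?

Subprime: Downtown 37/123 = 30.1%, Parkway 524/1352 = 38.8% → Parkway
Near-prime: Downtown 222/535 = 41.5%, Parkway 632/1270 = 49.8% → Parkway
Prime: Downtown 1311/2411 = 54.4%, Parkway 116/168 = 69.0% → Parkway
Overall: Downtown 1570/3069 = 51.2%, Parkway 1272/2790 = 45.6% → Downtown
Parkway wins each credit group but Downtown wins overall — the comparison reverses. Parkway's applications skew toward subprime, which has a lower base rate.

Yes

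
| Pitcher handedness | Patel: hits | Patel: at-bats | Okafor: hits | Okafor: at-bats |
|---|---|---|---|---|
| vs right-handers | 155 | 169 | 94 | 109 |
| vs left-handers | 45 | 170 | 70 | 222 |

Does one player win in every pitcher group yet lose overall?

Vs right-handers: Patel 155/169 = 91.7%, Okafor 94/109 = 86.2% → Patel
Vs left-handers: Patel 45/170 = 26.5%, Okafor 70/222 = 31.5% → Okafor
Overall: Patel 200/339 = 59.0%, Okafor 164/331 = 49.5% → Patel
Neither sweeps: Patel wins 1 of 2 groups, Okafor wins 1. Patel wins overall but not every group — no Simpson reversal.

No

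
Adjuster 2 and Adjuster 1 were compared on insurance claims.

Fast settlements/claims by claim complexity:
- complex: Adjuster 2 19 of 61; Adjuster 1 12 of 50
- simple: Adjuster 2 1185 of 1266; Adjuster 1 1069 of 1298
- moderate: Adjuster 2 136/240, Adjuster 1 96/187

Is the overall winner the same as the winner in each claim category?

Yes

Complex: Adjuster 2 19/61 = 31.1%, Adjuster 1 12/50 = 24.0% → Adjuster 2
Simple: Adjuster 2 1185/1266 = 93.6%, Adjuster 1 1069/1298 = 82.4% → Adjuster 2
Moderate: Adjuster 2 136/240 = 56.7%, Adjuster 1 96/187 = 51.3% → Adjuster 2
Overall: Adjuster 2 1340/1567 = 85.5%, Adjuster 1 1177/1535 = 76.7% → Adjuster 2
Adjuster 2 wins overall and in every claim group — no reversal.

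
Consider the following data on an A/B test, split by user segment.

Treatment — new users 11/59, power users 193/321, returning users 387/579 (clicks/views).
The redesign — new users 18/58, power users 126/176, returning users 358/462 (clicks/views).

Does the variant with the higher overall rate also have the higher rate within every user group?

Yes

New users: Treatment 11/59 = 18.6%, the redesign 18/58 = 31.0% → the redesign
Power users: Treatment 193/321 = 60.1%, the redesign 126/176 = 71.6% → the redesign
Returning users: Treatment 387/579 = 66.8%, the redesign 358/462 = 77.5% → the redesign
Overall: Treatment 591/959 = 61.6%, the redesign 502/696 = 72.1% → the redesign
The redesign wins overall and in every user group — no reversal.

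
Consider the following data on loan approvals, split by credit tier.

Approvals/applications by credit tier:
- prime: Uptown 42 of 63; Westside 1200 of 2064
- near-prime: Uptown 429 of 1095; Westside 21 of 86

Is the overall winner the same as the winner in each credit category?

No

Prime: Uptown 42/63 = 66.7%, Westside 1200/2064 = 58.1% → Uptown
Near-prime: Uptown 429/1095 = 39.2%, Westside 21/86 = 24.4% → Uptown
Overall: Uptown 471/1158 = 40.7%, Westside 1221/2150 = 56.8% → Westside
Uptown wins each credit group but Westside wins overall — the comparison reverses. Uptown's applications skew toward near-prime, which has a lower base rate.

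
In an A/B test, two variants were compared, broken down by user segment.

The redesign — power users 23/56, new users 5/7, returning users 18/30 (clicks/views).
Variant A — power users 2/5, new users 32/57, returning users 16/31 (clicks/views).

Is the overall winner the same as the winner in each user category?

No

Power users: the redesign 23/56 = 41.1%, Variant A 2/5 = 40.0% → the redesign
New users: the redesign 5/7 = 71.4%, Variant A 32/57 = 56.1% → the redesign
Returning users: the redesign 18/30 = 60.0%, Variant A 16/31 = 51.6% → the redesign
Overall: the redesign 46/93 = 49.5%, Variant A 50/93 = 53.8% → Variant A
The redesign wins each user group but Variant A wins overall — the comparison reverses. The redesign's views skew toward power users, which has a lower base rate.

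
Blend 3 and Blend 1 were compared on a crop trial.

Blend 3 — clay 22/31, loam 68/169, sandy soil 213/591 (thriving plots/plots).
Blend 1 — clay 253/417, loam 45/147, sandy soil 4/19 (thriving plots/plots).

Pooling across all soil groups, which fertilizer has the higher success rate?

Blend 1

Clay: Blend 3 22/31 = 71.0%, Blend 1 253/417 = 60.7% → Blend 3
Loam: Blend 3 68/169 = 40.2%, Blend 1 45/147 = 30.6% → Blend 3
Sandy soil: Blend 3 213/591 = 36.0%, Blend 1 4/19 = 21.1% → Blend 3
Overall: Blend 3 303/791 = 38.3%, Blend 1 302/583 = 51.8% → Blend 1
(Blend 3 wins every soil group but Blend 1 wins overall — Blend 3's plots skew toward the low-rate sandy soil group.)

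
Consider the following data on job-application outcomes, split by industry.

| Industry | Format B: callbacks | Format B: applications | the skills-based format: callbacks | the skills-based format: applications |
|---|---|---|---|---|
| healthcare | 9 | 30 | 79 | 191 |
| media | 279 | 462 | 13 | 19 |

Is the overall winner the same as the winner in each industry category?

Healthcare: Format B 9/30 = 30.0%, the skills-based format 79/191 = 41.4% → the skills-based format
Media: Format B 279/462 = 60.4%, the skills-based format 13/19 = 68.4% → the skills-based format
Overall: Format B 288/492 = 58.5%, the skills-based format 92/210 = 43.8% → Format B
The skills-based format wins each industry group but Format B wins overall — the comparison reverses. The skills-based format's applications skew toward healthcare, which has a lower base rate.

No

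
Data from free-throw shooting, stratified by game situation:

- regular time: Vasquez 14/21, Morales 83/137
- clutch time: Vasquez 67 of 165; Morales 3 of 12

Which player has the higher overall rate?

Regular time: Vasquez 14/21 = 66.7%, Morales 83/137 = 60.6% → Vasquez
Clutch time: Vasquez 67/165 = 40.6%, Morales 3/12 = 25.0% → Vasquez
Overall: Vasquez 81/186 = 43.5%, Morales 86/149 = 57.7% → Morales
(Vasquez wins every game group but Morales wins overall — Vasquez's attempts skew toward the low-rate clutch time group.)

Morales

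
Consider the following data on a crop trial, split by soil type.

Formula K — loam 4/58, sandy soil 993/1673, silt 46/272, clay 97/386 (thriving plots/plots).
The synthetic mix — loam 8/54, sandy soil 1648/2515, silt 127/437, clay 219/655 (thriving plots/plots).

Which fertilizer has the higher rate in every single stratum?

the synthetic mix

Loam: Formula K 4/58 = 6.9%, the synthetic mix 8/54 = 14.8% → the synthetic mix
Sandy soil: Formula K 993/1673 = 59.4%, the synthetic mix 1648/2515 = 65.5% → the synthetic mix
Silt: Formula K 46/272 = 16.9%, the synthetic mix 127/437 = 29.1% → the synthetic mix
Clay: Formula K 97/386 = 25.1%, the synthetic mix 219/655 = 33.4% → the synthetic mix
The synthetic mix has the higher rate in all 4 groups.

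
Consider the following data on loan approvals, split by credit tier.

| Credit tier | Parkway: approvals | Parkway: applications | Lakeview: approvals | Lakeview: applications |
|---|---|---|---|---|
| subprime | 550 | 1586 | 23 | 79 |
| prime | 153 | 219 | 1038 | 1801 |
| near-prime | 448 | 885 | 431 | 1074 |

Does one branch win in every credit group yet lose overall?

Yes

Subprime: Parkway 550/1586 = 34.7%, Lakeview 23/79 = 29.1% → Parkway
Prime: Parkway 153/219 = 69.9%, Lakeview 1038/1801 = 57.6% → Parkway
Near-prime: Parkway 448/885 = 50.6%, Lakeview 431/1074 = 40.1% → Parkway
Overall: Parkway 1151/2690 = 42.8%, Lakeview 1492/2954 = 50.5% → Lakeview
Parkway wins each credit group but Lakeview wins overall — the comparison reverses. Parkway's applications skew toward subprime, which has a lower base rate.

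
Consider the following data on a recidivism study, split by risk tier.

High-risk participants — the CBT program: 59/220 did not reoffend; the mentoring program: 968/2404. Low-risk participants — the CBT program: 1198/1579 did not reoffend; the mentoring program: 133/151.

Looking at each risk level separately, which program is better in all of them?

High-risk: the CBT program 59/220 = 26.8%, the mentoring program 968/2404 = 40.3% → the mentoring program
Low-risk: the CBT program 1198/1579 = 75.9%, the mentoring program 133/151 = 88.1% → the mentoring program
The mentoring program has the higher rate in both groups.

the mentoring program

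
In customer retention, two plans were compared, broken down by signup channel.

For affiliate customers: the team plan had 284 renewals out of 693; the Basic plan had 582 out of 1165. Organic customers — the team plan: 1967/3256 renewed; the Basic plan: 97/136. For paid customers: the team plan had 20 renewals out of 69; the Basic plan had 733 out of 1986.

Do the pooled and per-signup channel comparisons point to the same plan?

Affiliate: the team plan 284/693 = 41.0%, the Basic plan 582/1165 = 50.0% → the Basic plan
Organic: the team plan 1967/3256 = 60.4%, the Basic plan 97/136 = 71.3% → the Basic plan
Paid: the team plan 20/69 = 29.0%, the Basic plan 733/1986 = 36.9% → the Basic plan
Overall: the team plan 2271/4018 = 56.5%, the Basic plan 1412/3287 = 43.0% → the team plan
The Basic plan wins each signup group but the team plan wins overall — the comparison reverses. The Basic plan's customers skew toward paid, which has a lower base rate.

No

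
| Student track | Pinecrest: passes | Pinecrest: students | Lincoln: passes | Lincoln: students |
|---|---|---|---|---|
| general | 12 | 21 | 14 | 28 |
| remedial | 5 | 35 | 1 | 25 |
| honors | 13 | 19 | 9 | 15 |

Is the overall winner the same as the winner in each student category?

Yes

General: Pinecrest 12/21 = 57.1%, Lincoln 14/28 = 50.0% → Pinecrest
Remedial: Pinecrest 5/35 = 14.3%, Lincoln 1/25 = 4.0% → Pinecrest
Honors: Pinecrest 13/19 = 68.4%, Lincoln 9/15 = 60.0% → Pinecrest
Overall: Pinecrest 30/75 = 40.0%, Lincoln 24/68 = 35.3% → Pinecrest
Pinecrest wins overall and in every student group — no reversal.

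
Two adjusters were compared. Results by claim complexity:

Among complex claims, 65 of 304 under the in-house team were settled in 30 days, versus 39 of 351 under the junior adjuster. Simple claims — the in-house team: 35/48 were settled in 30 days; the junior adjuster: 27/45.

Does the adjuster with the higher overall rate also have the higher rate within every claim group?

Complex: the in-house team 65/304 = 21.4%, the junior adjuster 39/351 = 11.1% → the in-house team
Simple: the in-house team 35/48 = 72.9%, the junior adjuster 27/45 = 60.0% → the in-house team
Overall: the in-house team 100/352 = 28.4%, the junior adjuster 66/396 = 16.7% → the in-house team
The in-house team wins overall and in every claim group — no reversal.

Yes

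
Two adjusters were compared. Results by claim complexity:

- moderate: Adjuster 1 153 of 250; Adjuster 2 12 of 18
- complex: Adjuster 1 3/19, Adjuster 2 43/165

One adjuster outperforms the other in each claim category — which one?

Adjuster 2

Moderate: Adjuster 1 153/250 = 61.2%, Adjuster 2 12/18 = 66.7% → Adjuster 2
Complex: Adjuster 1 3/19 = 15.8%, Adjuster 2 43/165 = 26.1% → Adjuster 2
Adjuster 2 has the higher rate in both groups.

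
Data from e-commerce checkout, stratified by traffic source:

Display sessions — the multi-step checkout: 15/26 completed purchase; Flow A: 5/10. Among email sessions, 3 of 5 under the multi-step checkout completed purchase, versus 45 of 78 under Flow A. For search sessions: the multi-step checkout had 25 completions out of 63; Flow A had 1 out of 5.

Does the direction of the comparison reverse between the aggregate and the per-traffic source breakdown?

Yes

Display: the multi-step checkout 15/26 = 57.7%, Flow A 5/10 = 50.0% → the multi-step checkout
Email: the multi-step checkout 3/5 = 60.0%, Flow A 45/78 = 57.7% → the multi-step checkout
Search: the multi-step checkout 25/63 = 39.7%, Flow A 1/5 = 20.0% → the multi-step checkout
Overall: the multi-step checkout 43/94 = 45.7%, Flow A 51/93 = 54.8% → Flow A
The multi-step checkout wins each traffic group but Flow A wins overall — the comparison reverses. The multi-step checkout's sessions skew toward search, which has a lower base rate.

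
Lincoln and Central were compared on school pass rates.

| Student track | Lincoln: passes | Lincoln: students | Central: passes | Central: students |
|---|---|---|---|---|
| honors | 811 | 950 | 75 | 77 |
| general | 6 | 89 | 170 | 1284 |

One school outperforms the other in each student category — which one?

Honors: Lincoln 811/950 = 85.4%, Central 75/77 = 97.4% → Central
General: Lincoln 6/89 = 6.7%, Central 170/1284 = 13.2% → Central
Central has the higher rate in both groups.

Central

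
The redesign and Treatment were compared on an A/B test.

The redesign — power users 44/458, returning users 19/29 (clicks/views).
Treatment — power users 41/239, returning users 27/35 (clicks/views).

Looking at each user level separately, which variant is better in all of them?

Treatment

Power users: the redesign 44/458 = 9.6%, Treatment 41/239 = 17.2% → Treatment
Returning users: the redesign 19/29 = 65.5%, Treatment 27/35 = 77.1% → Treatment
Treatment has the higher rate in both groups.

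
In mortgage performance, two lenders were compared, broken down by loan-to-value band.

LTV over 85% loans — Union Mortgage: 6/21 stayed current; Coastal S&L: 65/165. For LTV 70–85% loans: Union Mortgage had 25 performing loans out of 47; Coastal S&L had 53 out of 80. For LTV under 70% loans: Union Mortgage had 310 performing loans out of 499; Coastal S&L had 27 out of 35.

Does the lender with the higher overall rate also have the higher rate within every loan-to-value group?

No

LTV over 85%: Union Mortgage 6/21 = 28.6%, Coastal S&L 65/165 = 39.4% → Coastal S&L
LTV 70–85%: Union Mortgage 25/47 = 53.2%, Coastal S&L 53/80 = 66.2% → Coastal S&L
LTV under 70%: Union Mortgage 310/499 = 62.1%, Coastal S&L 27/35 = 77.1% → Coastal S&L
Overall: Union Mortgage 341/567 = 60.1%, Coastal S&L 145/280 = 51.8% → Union Mortgage
Coastal S&L wins each loan-to-value group but Union Mortgage wins overall — the comparison reverses. Coastal S&L's loans skew toward LTV over 85%, which has a lower base rate.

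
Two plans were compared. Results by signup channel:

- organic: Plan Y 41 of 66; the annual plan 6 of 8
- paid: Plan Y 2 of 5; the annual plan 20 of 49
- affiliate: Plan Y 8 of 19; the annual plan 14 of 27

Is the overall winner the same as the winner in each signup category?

Organic: Plan Y 41/66 = 62.1%, the annual plan 6/8 = 75.0% → the annual plan
Paid: Plan Y 2/5 = 40.0%, the annual plan 20/49 = 40.8% → the annual plan
Affiliate: Plan Y 8/19 = 42.1%, the annual plan 14/27 = 51.9% → the annual plan
Overall: Plan Y 51/90 = 56.7%, the annual plan 40/84 = 47.6% → Plan Y
The annual plan wins each signup group but Plan Y wins overall — the comparison reverses. The annual plan's customers skew toward paid, which has a lower base rate.

No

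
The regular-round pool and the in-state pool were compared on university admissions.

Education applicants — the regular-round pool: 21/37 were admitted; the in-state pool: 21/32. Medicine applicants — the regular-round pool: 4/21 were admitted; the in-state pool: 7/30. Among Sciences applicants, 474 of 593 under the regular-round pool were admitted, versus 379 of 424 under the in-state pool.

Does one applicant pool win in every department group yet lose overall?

No

Education: the regular-round pool 21/37 = 56.8%, the in-state pool 21/32 = 65.6% → the in-state pool
Medicine: the regular-round pool 4/21 = 19.0%, the in-state pool 7/30 = 23.3% → the in-state pool
Sciences: the regular-round pool 474/593 = 79.9%, the in-state pool 379/424 = 89.4% → the in-state pool
Overall: the regular-round pool 499/651 = 76.7%, the in-state pool 407/486 = 83.7% → the in-state pool
The in-state pool wins overall and in every department group — no reversal.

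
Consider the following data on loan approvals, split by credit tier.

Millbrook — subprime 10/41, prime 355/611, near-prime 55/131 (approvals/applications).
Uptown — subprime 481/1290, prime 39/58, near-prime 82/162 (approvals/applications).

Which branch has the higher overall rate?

Subprime: Millbrook 10/41 = 24.4%, Uptown 481/1290 = 37.3% → Uptown
Prime: Millbrook 355/611 = 58.1%, Uptown 39/58 = 67.2% → Uptown
Near-prime: Millbrook 55/131 = 42.0%, Uptown 82/162 = 50.6% → Uptown
Overall: Millbrook 420/783 = 53.6%, Uptown 602/1510 = 39.9% → Millbrook
(Uptown wins every credit group but Millbrook wins overall — Uptown's applications skew toward the low-rate subprime group.)

Millbrook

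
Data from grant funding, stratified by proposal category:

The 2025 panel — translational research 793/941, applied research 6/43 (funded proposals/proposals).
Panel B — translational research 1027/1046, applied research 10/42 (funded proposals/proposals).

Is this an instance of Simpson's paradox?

No

Translational research: the 2025 panel 793/941 = 84.3%, Panel B 1027/1046 = 98.2% → Panel B
Applied research: the 2025 panel 6/43 = 14.0%, Panel B 10/42 = 23.8% → Panel B
Overall: the 2025 panel 799/984 = 81.2%, Panel B 1037/1088 = 95.3% → Panel B
Panel B wins overall and in every proposal group — no reversal.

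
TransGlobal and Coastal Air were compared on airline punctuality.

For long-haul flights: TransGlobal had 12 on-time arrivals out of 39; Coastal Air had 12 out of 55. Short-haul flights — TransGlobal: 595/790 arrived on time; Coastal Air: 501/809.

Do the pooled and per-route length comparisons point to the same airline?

Yes

Long-haul: TransGlobal 12/39 = 30.8%, Coastal Air 12/55 = 21.8% → TransGlobal
Short-haul: TransGlobal 595/790 = 75.3%, Coastal Air 501/809 = 61.9% → TransGlobal
Overall: TransGlobal 607/829 = 73.2%, Coastal Air 513/864 = 59.4% → TransGlobal
TransGlobal wins overall and in every route group — no reversal.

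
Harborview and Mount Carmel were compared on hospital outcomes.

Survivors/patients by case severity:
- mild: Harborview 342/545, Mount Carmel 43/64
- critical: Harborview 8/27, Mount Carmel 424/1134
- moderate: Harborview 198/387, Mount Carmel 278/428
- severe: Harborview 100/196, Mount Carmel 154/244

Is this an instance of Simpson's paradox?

Mild: Harborview 342/545 = 62.8%, Mount Carmel 43/64 = 67.2% → Mount Carmel
Critical: Harborview 8/27 = 29.6%, Mount Carmel 424/1134 = 37.4% → Mount Carmel
Moderate: Harborview 198/387 = 51.2%, Mount Carmel 278/428 = 65.0% → Mount Carmel
Severe: Harborview 100/196 = 51.0%, Mount Carmel 154/244 = 63.1% → Mount Carmel
Overall: Harborview 648/1155 = 56.1%, Mount Carmel 899/1870 = 48.1% → Harborview
Mount Carmel wins each case group but Harborview wins overall — the comparison reverses. Mount Carmel's patients skew toward critical, which has a lower base rate.

Yes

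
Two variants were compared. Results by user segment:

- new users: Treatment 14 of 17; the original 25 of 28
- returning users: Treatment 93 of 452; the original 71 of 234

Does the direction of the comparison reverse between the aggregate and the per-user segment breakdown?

No

New users: Treatment 14/17 = 82.4%, the original 25/28 = 89.3% → the original
Returning users: Treatment 93/452 = 20.6%, the original 71/234 = 30.3% → the original
Overall: Treatment 107/469 = 22.8%, the original 96/262 = 36.6% → the original
The original wins overall and in every user group — no reversal.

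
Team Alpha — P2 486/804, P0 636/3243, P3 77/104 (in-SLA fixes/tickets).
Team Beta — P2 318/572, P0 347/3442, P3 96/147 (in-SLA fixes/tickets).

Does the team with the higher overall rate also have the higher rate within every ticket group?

Yes

P2: Team Alpha 486/804 = 60.4%, Team Beta 318/572 = 55.6% → Team Alpha
P0: Team Alpha 636/3243 = 19.6%, Team Beta 347/3442 = 10.1% → Team Alpha
P3: Team Alpha 77/104 = 74.0%, Team Beta 96/147 = 65.3% → Team Alpha
Overall: Team Alpha 1199/4151 = 28.9%, Team Beta 761/4161 = 18.3% → Team Alpha
Team Alpha wins overall and in every ticket group — no reversal.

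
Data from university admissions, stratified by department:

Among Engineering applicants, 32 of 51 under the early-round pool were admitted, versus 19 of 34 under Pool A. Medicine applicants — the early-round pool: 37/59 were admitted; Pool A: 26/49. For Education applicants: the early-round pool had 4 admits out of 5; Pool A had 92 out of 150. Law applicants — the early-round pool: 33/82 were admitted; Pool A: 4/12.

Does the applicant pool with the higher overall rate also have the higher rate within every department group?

No

Engineering: the early-round pool 32/51 = 62.7%, Pool A 19/34 = 55.9% → the early-round pool
Medicine: the early-round pool 37/59 = 62.7%, Pool A 26/49 = 53.1% → the early-round pool
Education: the early-round pool 4/5 = 80.0%, Pool A 92/150 = 61.3% → the early-round pool
Law: the early-round pool 33/82 = 40.2%, Pool A 4/12 = 33.3% → the early-round pool
Overall: the early-round pool 106/197 = 53.8%, Pool A 141/245 = 57.6% → Pool A
The early-round pool wins each department group but Pool A wins overall — the comparison reverses. The early-round pool's applicants skew toward Law, which has a lower base rate.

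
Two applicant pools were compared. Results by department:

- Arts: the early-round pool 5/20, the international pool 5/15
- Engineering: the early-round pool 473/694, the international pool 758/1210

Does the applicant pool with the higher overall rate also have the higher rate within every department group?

Arts: the early-round pool 5/20 = 25.0%, the international pool 5/15 = 33.3% → the international pool
Engineering: the early-round pool 473/694 = 68.2%, the international pool 758/1210 = 62.6% → the early-round pool
Overall: the early-round pool 478/714 = 66.9%, the international pool 763/1225 = 62.3% → the early-round pool
Neither sweeps: the early-round pool wins 1 of 2 groups, the international pool wins 1. The early-round pool wins overall but not every group — no Simpson reversal.

No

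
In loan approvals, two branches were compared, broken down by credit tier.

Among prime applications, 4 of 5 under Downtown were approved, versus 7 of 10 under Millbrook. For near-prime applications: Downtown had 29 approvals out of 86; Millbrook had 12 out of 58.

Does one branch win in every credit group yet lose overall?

Prime: Downtown 4/5 = 80.0%, Millbrook 7/10 = 70.0% → Downtown
Near-prime: Downtown 29/86 = 33.7%, Millbrook 12/58 = 20.7% → Downtown
Overall: Downtown 33/91 = 36.3%, Millbrook 19/68 = 27.9% → Downtown
Downtown wins overall and in every credit group — no reversal.

No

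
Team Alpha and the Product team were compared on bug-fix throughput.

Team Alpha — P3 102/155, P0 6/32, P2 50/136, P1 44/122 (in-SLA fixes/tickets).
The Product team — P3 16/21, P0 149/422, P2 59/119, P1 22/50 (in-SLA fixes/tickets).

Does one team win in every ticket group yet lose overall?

P3: Team Alpha 102/155 = 65.8%, the Product team 16/21 = 76.2% → the Product team
P0: Team Alpha 6/32 = 18.8%, the Product team 149/422 = 35.3% → the Product team
P2: Team Alpha 50/136 = 36.8%, the Product team 59/119 = 49.6% → the Product team
P1: Team Alpha 44/122 = 36.1%, the Product team 22/50 = 44.0% → the Product team
Overall: Team Alpha 202/445 = 45.4%, the Product team 246/612 = 40.2% → Team Alpha
The Product team wins each ticket group but Team Alpha wins overall — the comparison reverses. The Product team's tickets skew toward P0, which has a lower base rate.

Yes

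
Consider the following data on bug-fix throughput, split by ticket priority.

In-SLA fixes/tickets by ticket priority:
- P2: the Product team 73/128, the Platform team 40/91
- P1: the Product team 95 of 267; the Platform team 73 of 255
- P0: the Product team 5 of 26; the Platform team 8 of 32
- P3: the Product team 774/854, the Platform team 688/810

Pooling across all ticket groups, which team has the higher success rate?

P2: the Product team 73/128 = 57.0%, the Platform team 40/91 = 44.0% → the Product team
P1: the Product team 95/267 = 35.6%, the Platform team 73/255 = 28.6% → the Product team
P0: the Product team 5/26 = 19.2%, the Platform team 8/32 = 25.0% → the Platform team
P3: the Product team 774/854 = 90.6%, the Platform team 688/810 = 84.9% → the Product team
Overall: the Product team 947/1275 = 74.3%, the Platform team 809/1188 = 68.1% → the Product team
(Neither sweeps every ticket group, but the Product team has the higher pooled rate.)

the Product team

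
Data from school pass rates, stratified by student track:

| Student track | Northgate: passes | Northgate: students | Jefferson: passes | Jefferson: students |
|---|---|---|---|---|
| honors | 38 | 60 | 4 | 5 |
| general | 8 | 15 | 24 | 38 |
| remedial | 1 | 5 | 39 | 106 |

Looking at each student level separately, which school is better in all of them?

Honors: Northgate 38/60 = 63.3%, Jefferson 4/5 = 80.0% → Jefferson
General: Northgate 8/15 = 53.3%, Jefferson 24/38 = 63.2% → Jefferson
Remedial: Northgate 1/5 = 20.0%, Jefferson 39/106 = 36.8% → Jefferson
Jefferson has the higher rate in all 3 groups.

Jefferson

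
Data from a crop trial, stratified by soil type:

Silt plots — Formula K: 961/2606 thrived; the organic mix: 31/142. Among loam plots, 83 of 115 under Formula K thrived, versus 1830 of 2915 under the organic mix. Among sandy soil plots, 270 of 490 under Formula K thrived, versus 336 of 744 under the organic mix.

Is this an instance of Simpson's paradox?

Yes

Silt: Formula K 961/2606 = 36.9%, the organic mix 31/142 = 21.8% → Formula K
Loam: Formula K 83/115 = 72.2%, the organic mix 1830/2915 = 62.8% → Formula K
Sandy soil: Formula K 270/490 = 55.1%, the organic mix 336/744 = 45.2% → Formula K
Overall: Formula K 1314/3211 = 40.9%, the organic mix 2197/3801 = 57.8% → the organic mix
Formula K wins each soil group but the organic mix wins overall — the comparison reverses. Formula K's plots skew toward silt, which has a lower base rate.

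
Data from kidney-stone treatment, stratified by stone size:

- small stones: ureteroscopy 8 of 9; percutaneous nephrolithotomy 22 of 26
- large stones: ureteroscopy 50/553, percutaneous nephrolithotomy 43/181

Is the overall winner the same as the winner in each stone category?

No

Small stones: ureteroscopy 8/9 = 88.9%, percutaneous nephrolithotomy 22/26 = 84.6% → ureteroscopy
Large stones: ureteroscopy 50/553 = 9.0%, percutaneous nephrolithotomy 43/181 = 23.8% → percutaneous nephrolithotomy
Overall: ureteroscopy 58/562 = 10.3%, percutaneous nephrolithotomy 65/207 = 31.4% → percutaneous nephrolithotomy
Neither sweeps: ureteroscopy wins 1 of 2 groups, percutaneous nephrolithotomy wins 1. Percutaneous nephrolithotomy wins overall but not every group — no Simpson reversal.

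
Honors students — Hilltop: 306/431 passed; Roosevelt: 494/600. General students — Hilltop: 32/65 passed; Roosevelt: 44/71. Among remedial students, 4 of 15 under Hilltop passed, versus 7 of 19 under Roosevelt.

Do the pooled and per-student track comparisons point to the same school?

Honors: Hilltop 306/431 = 71.0%, Roosevelt 494/600 = 82.3% → Roosevelt
General: Hilltop 32/65 = 49.2%, Roosevelt 44/71 = 62.0% → Roosevelt
Remedial: Hilltop 4/15 = 26.7%, Roosevelt 7/19 = 36.8% → Roosevelt
Overall: Hilltop 342/511 = 66.9%, Roosevelt 545/690 = 79.0% → Roosevelt
Roosevelt wins overall and in every student group — no reversal.

Yes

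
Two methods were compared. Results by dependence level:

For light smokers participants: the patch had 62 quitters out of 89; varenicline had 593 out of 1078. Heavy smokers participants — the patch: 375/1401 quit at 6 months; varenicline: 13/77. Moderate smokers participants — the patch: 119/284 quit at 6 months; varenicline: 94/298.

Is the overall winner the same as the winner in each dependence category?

Light smokers: the patch 62/89 = 69.7%, varenicline 593/1078 = 55.0% → the patch
Heavy smokers: the patch 375/1401 = 26.8%, varenicline 13/77 = 16.9% → the patch
Moderate smokers: the patch 119/284 = 41.9%, varenicline 94/298 = 31.5% → the patch
Overall: the patch 556/1774 = 31.3%, varenicline 700/1453 = 48.2% → varenicline
The patch wins each dependence group but varenicline wins overall — the comparison reverses. The patch's participants skew toward heavy smokers, which has a lower base rate.

No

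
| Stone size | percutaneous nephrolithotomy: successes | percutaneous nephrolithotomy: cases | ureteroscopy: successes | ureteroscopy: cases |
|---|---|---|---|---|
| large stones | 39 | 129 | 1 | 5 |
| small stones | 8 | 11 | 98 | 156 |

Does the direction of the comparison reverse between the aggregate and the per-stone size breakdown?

Yes

Large stones: percutaneous nephrolithotomy 39/129 = 30.2%, ureteroscopy 1/5 = 20.0% → percutaneous nephrolithotomy
Small stones: percutaneous nephrolithotomy 8/11 = 72.7%, ureteroscopy 98/156 = 62.8% → percutaneous nephrolithotomy
Overall: percutaneous nephrolithotomy 47/140 = 33.6%, ureteroscopy 99/161 = 61.5% → ureteroscopy
Percutaneous nephrolithotomy wins each stone group but ureteroscopy wins overall — the comparison reverses. Percutaneous nephrolithotomy's cases skew toward large stones, which has a lower base rate.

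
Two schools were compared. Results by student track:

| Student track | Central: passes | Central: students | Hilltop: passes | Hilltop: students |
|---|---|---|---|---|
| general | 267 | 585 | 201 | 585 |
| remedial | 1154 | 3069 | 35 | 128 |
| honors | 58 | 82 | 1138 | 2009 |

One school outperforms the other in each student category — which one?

Central

General: Central 267/585 = 45.6%, Hilltop 201/585 = 34.4% → Central
Remedial: Central 1154/3069 = 37.6%, Hilltop 35/128 = 27.3% → Central
Honors: Central 58/82 = 70.7%, Hilltop 1138/2009 = 56.6% → Central
Central has the higher rate in all 3 groups.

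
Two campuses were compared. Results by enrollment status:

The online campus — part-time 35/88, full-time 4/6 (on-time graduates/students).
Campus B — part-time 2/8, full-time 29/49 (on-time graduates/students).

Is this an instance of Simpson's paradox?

Part-time: the online campus 35/88 = 39.8%, Campus B 2/8 = 25.0% → the online campus
Full-time: the online campus 4/6 = 66.7%, Campus B 29/49 = 59.2% → the online campus
Overall: the online campus 39/94 = 41.5%, Campus B 31/57 = 54.4% → Campus B
The online campus wins each enrollment group but Campus B wins overall — the comparison reverses. The online campus's students skew toward part-time, which has a lower base rate.

Yes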